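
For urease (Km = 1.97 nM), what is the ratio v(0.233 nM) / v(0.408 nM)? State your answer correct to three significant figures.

0.616

The fractional saturations are [S]/(Km+[S]) = 0.408/2.378 = 0.1716 and 0.233/2.203 = 0.1058.
v₂/v₁ is just their ratio: 0.1058/0.1716 = 0.616.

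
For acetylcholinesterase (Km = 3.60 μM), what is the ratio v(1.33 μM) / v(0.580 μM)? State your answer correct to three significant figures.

1.94

The fractional saturations are [S]/(Km+[S]) = 0.580/4.180 = 0.1388 and 1.33/4.930 = 0.2698.
v₂/v₁ is just their ratio: 0.2698/0.1388 = 1.94.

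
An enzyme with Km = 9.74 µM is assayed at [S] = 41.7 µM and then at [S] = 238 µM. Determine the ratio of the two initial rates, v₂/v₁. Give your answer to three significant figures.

1.19

Since Vmax cancels, v₂/v₁ = [S]₂(Km+[S]₁) / [S]₁(Km+[S]₂).
= 238×(9.74+41.7) / (41.7×(9.74+238)) = 12240/10330 = 1.19.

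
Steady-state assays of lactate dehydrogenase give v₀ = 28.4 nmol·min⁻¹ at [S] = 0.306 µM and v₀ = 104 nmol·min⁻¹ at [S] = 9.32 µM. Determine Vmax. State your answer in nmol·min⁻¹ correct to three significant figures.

In reciprocal form, 1/v = (Km/Vmax)·(1/[S]) + 1/Vmax. The two points give (1/[S], 1/v) = (3.268, 0.03521) and (0.1073, 0.009615).
Slope = (0.03521 − 0.009615)/(3.268 − 0.1073) = 0.008098; intercept = 0.03521 − 0.008098×3.268 = 0.008746.
Vmax = 1/intercept = 114 nmol·min⁻¹; Km = slope × Vmax = 0.008098 × 114 = 0.926 µM.

114 nmol·min⁻¹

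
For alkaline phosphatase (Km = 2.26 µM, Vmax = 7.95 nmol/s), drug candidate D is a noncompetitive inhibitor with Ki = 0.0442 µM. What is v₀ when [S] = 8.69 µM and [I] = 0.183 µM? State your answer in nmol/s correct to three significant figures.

1.23 nmol/s

α = 1 + [I]/Ki = 1 + 0.183/0.0442 = 5.140.
For a noncompetitive inhibitor, Vmax is reduced to Vmax/α while Km is unchanged: Km,app = 2.26 µM, Vmax,app = 1.55 nmol/s.
v = Vmax,app·[S]/(Km,app + [S]) = 1.55 × 8.69/(2.26 + 8.69) = 1.23 nmol/s.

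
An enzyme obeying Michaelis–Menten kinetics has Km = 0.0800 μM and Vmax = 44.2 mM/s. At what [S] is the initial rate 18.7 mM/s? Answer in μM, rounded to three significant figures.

The required fractional saturation is v/Vmax = 18.7/44.2 = 0.4231.
Then [S]/(Km+[S]) = 0.4231 ⇒ [S] = 0.0800 × 0.4231/(1 − 0.4231) = 0.0587 μM.

0.0587 μM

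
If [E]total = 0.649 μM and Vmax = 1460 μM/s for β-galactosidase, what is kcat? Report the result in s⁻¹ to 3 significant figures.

kcat = Vmax/[E]total = 1460 μM/s / 0.649 μM = 2250 s⁻¹.

2250 s⁻¹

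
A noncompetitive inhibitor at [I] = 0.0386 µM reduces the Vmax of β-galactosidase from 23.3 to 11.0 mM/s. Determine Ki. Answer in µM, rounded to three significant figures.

Noncompetitive: Vmax,app = Vmax/α with α = 1 + [I]/Ki.
α = Vmax/Vmax,app = 23.3/11.0 = 2.118.
Since α = 1 + [I]/Ki, [I]/Ki = 2.118 − 1 = 1.118 and Ki = 0.0386/1.118 = 0.0345 µM.

0.0345 µM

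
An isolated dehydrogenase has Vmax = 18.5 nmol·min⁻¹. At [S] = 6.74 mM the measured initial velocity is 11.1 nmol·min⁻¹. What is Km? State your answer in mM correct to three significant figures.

v/Vmax = 11.1/18.5 = 0.6000 = [S]/(Km+[S]).
So Km + [S] = [S]/0.6000 = 11.23 mM, giving Km = 11.23 − 6.74 = 4.49 mM.

4.49 mM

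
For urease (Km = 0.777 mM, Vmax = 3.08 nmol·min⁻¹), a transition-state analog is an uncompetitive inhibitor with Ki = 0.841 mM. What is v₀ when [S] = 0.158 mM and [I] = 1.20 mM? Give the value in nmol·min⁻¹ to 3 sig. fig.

α = 1 + [I]/Ki = 1 + 1.20/0.841 = 2.427.
For an uncompetitive inhibitor, both parameters are divided by α, giving Vmax/α and Km/α: Km,app = 0.320 mM, Vmax,app = 1.27 nmol·min⁻¹.
v = Vmax,app·[S]/(Km,app + [S]) = 1.27 × 0.158/(0.320 + 0.158) = 0.419 nmol·min⁻¹.

0.419 nmol·min⁻¹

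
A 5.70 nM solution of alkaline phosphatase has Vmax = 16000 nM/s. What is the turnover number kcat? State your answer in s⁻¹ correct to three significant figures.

2810 s⁻¹

kcat = Vmax/[E]total = 16000 nM/s / 5.70 nM = 2810 s⁻¹.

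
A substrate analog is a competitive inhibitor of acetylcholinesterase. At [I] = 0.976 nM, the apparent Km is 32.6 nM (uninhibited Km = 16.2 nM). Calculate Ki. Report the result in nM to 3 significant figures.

Competitive: Km,app = α·Km with α = 1 + [I]/Ki.
α = Km,app/Km = 32.6/16.2 = 2.012.
Since α = 1 + [I]/Ki, [I]/Ki = 2.012 − 1 = 1.012 and Ki = 0.976/1.012 = 0.964 nM.

0.964 nM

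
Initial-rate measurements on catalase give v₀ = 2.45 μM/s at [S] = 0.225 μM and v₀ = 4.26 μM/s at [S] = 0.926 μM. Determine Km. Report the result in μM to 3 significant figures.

0.288 μM

In reciprocal form, 1/v = (Km/Vmax)·(1/[S]) + 1/Vmax. The two points give (1/[S], 1/v) = (4.444, 0.4082) and (1.080, 0.2347).
Slope = (0.4082 − 0.2347)/(4.444 − 1.080) = 0.05154; intercept = 0.4082 − 0.05154×4.444 = 0.1791.
Vmax = 1/intercept = 5.58 μM/s; Km = slope × Vmax = 0.05154 × 5.58 = 0.288 μM.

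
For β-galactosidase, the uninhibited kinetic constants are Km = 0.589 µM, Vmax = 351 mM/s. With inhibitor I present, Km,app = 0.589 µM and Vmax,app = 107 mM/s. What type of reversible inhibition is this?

Vmax decreases (351 → 107 mM/s) while Km is unchanged — pure noncompetitive inhibition.

noncompetitive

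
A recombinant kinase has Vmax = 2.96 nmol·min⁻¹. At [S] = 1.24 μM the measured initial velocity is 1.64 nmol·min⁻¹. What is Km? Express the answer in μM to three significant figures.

From v = Vmax[S]/(Km+[S]), Km = [S](Vmax − v)/v.
Km = 1.24 × (2.96 − 1.64) / 1.64 = 1.637/1.64 = 0.998 μM.

0.998 μM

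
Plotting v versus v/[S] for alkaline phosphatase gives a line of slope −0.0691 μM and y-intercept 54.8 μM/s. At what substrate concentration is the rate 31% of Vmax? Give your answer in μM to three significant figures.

0.0310 μM

The Eadie–Hofstee slope gives Km = 0.0691 μM (slope = −Km).
v/Vmax = [S]/(Km+[S]) = 0.31 ⇒ [S] = Km·0.31/(1−0.31) = 0.0691 × 0.4493 = 0.0310 μM.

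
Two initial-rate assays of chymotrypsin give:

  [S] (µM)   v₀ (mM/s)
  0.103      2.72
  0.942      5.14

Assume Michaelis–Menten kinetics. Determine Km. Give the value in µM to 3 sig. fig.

From v = Vmax[S]/(Km+[S]), each point gives Vmax = v(Km+[S])/[S].
Equating: 2.72(Km+0.103)/0.103 = 5.14(Km+0.942)/0.942.
26.41·Km + 2.72 = 5.456·Km + 5.14, so (26.41 − 5.456)·Km = 5.14 − 2.72.
Km = 2.420/20.95 = 0.116 µM; then Vmax = 2.72(0.116+0.103)/0.103 = 5.77 mM/s.

0.116 µM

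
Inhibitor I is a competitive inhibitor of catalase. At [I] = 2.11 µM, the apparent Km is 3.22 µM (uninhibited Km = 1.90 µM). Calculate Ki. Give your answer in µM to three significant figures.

Competitive: Km,app = α·Km with α = 1 + [I]/Ki.
α = Km,app/Km = 3.22/1.90 = 1.695.
Ki = [I]/(α − 1) = 2.11/0.6947 = 3.04 µM.

3.04 µM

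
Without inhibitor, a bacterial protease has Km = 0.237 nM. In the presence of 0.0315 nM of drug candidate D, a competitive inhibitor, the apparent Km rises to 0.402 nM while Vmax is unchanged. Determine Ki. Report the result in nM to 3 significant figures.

Competitive: Km,app = α·Km with α = 1 + [I]/Ki.
α = Km,app/Km = 0.402/0.237 = 1.696.
Ki = [I]/(α − 1) = 0.0315/0.6962 = 0.0452 nM.

0.0452 nM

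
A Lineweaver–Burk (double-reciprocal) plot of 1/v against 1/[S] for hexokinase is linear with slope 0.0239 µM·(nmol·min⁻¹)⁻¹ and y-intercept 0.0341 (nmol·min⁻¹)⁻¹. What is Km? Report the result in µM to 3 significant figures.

y-intercept = 1/Vmax ⇒ Vmax = 29.3 nmol·min⁻¹; slope = Km/Vmax ⇒ Km = slope × Vmax.
Km = 0.0239 × 29.3 = 0.701 µM.

0.701 µM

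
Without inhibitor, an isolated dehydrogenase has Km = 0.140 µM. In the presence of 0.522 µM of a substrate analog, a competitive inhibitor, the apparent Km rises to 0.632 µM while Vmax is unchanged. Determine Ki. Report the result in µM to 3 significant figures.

0.149 µM

Competitive: Km,app = α·Km with α = 1 + [I]/Ki.
α = Km,app/Km = 0.632/0.140 = 4.514.
Ki = [I]/(α − 1) = 0.522/3.514 = 0.149 µM.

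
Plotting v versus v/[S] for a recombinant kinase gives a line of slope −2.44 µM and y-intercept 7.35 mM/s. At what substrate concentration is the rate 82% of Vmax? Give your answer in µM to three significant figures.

11.1 µM

The Eadie–Hofstee slope gives Km = 2.44 µM (slope = −Km).
v/Vmax = [S]/(Km+[S]) = 0.82 ⇒ [S] = Km·0.82/(1−0.82) = 2.44 × 4.556 = 11.1 µM.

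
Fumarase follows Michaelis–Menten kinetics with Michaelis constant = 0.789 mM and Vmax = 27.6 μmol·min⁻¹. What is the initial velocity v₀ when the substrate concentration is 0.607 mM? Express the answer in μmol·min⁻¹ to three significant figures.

12.0 μmol·min⁻¹

v = Vmax·[S]/(Km + [S]) = 27.6 × 0.607 / (0.789 + 0.607)
  = 16.75 / 1.396 = 12.0 μmol·min⁻¹.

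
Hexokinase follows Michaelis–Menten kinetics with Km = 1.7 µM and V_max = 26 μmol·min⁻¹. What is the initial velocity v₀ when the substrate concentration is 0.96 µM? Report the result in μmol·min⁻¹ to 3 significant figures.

9.38 μmol·min⁻¹

[S]/(Km+[S]) = 0.96/2.660 = 0.3609, the fractional saturation.
v = 0.3609 × Vmax = 0.3609 × 26 = 9.38 μmol·min⁻¹.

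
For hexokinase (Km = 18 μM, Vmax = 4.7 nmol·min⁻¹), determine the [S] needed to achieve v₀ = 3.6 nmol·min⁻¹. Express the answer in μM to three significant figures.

The required fractional saturation is v/Vmax = 3.6/4.7 = 0.7660.
Then [S]/(Km+[S]) = 0.7660 ⇒ [S] = 18 × 0.7660/(1 − 0.7660) = 58.9 μM.

58.9 μM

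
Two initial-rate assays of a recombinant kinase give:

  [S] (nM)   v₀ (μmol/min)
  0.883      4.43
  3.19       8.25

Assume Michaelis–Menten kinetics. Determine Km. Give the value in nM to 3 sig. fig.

In reciprocal form, 1/v = (Km/Vmax)·(1/[S]) + 1/Vmax. The two points give (1/[S], 1/v) = (1.133, 0.2257) and (0.3135, 0.1212).
Slope = (0.2257 − 0.1212)/(1.133 − 0.3135) = 0.1276; intercept = 0.2257 − 0.1276×1.133 = 0.08121.
Vmax = 1/intercept = 12.3 μmol/min; Km = slope × Vmax = 0.1276 × 12.3 = 1.57 nM.

1.57 nM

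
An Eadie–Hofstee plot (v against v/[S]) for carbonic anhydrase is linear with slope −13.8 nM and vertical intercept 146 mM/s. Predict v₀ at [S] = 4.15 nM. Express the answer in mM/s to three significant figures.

In the Eadie–Hofstee form v = Vmax − Km·(v/[S]), the slope is −Km and the intercept is Vmax, so Km = 13.8 nM and Vmax = 146 mM/s.
v = 146 × 4.15/(13.8 + 4.15) = 33.8 mM/s.

33.8 mM/s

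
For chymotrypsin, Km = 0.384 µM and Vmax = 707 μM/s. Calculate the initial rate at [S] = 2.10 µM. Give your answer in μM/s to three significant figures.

598 μM/s

[S]/(Km+[S]) = 2.10/2.484 = 0.8454, the fractional saturation.
v = 0.8454 × Vmax = 0.8454 × 707 = 598 μM/s.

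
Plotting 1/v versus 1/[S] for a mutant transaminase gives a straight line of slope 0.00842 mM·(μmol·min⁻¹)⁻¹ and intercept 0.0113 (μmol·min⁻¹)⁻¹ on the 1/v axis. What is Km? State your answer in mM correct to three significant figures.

0.745 mM

y-intercept = 1/Vmax ⇒ Vmax = 88.5 μmol·min⁻¹; slope = Km/Vmax ⇒ Km = slope × Vmax.
Km = 0.00842 × 88.5 = 0.745 mM.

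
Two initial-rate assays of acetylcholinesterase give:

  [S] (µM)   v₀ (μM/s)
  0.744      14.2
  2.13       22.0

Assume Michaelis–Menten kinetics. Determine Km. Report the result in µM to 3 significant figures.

From v = Vmax[S]/(Km+[S]), each point gives Vmax = v(Km+[S])/[S].
Equating: 14.2(Km+0.744)/0.744 = 22.0(Km+2.13)/2.13.
19.09·Km + 14.2 = 10.33·Km + 22.0, so (19.09 − 10.33)·Km = 22.0 − 14.2.
Km = 7.800/8.757 = 0.891 µM; then Vmax = 14.2(0.891+0.744)/0.744 = 31.2 μM/s.

0.891 µM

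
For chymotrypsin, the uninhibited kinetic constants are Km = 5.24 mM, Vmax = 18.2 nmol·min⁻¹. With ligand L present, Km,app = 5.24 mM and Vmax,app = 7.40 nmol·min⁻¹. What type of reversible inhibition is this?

noncompetitive

Vmax decreases (18.2 → 7.40 nmol·min⁻¹) while Km is unchanged — pure noncompetitive inhibition.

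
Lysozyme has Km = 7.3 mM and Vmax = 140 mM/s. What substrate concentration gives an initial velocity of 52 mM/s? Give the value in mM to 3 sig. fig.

The required fractional saturation is v/Vmax = 52/140 = 0.3714.
Then [S]/(Km+[S]) = 0.3714 ⇒ [S] = 7.3 × 0.3714/(1 − 0.3714) = 4.31 mM.

4.31 mM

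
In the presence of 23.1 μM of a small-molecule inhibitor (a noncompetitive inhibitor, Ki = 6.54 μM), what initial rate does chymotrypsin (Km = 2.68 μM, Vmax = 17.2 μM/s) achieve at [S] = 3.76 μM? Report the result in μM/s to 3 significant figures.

α = 1 + [I]/Ki = 1 + 23.1/6.54 = 4.532.
For a noncompetitive inhibitor, Vmax is reduced to Vmax/α while Km is unchanged: Km,app = 2.68 μM, Vmax,app = 3.80 μM/s.
v = Vmax,app·[S]/(Km,app + [S]) = 3.80 × 3.76/(2.68 + 3.76) = 2.22 μM/s.

2.22 μM/s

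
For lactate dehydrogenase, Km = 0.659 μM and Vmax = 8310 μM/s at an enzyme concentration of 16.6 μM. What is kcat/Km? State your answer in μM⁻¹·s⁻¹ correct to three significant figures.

760 μM⁻¹·s⁻¹

kcat = Vmax/[E]total = 8310/16.6 = 501 s⁻¹.
kcat/Km = 501/0.659 = 760 μM⁻¹·s⁻¹.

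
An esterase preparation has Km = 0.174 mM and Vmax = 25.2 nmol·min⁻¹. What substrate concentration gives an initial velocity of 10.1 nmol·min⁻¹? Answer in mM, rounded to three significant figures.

0.116 mM

The required fractional saturation is v/Vmax = 10.1/25.2 = 0.4008.
Then [S]/(Km+[S]) = 0.4008 ⇒ [S] = 0.174 × 0.4008/(1 − 0.4008) = 0.116 mM.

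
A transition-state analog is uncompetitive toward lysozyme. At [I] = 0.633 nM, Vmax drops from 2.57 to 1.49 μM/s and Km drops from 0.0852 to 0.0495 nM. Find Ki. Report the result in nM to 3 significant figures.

Uncompetitive: Vmax,app = Vmax/α (and Km,app = Km/α) with α = 1 + [I]/Ki.
α = Vmax/Vmax,app = 2.57/1.49 = 1.725.
Since α = 1 + [I]/Ki, [I]/Ki = 1.725 − 1 = 0.7248 and Ki = 0.633/0.7248 = 0.873 nM.

0.873 nM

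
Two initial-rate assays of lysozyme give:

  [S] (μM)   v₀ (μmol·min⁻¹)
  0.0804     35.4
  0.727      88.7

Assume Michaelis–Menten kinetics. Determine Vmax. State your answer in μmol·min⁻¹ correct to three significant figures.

109 μmol·min⁻¹

In reciprocal form, 1/v = (Km/Vmax)·(1/[S]) + 1/Vmax. The two points give (1/[S], 1/v) = (12.44, 0.02825) and (1.376, 0.01127).
Slope = (0.02825 − 0.01127)/(12.44 − 1.376) = 0.001534; intercept = 0.02825 − 0.001534×12.44 = 0.009163.
Vmax = 1/intercept = 109 μmol·min⁻¹; Km = slope × Vmax = 0.001534 × 109 = 0.167 μM.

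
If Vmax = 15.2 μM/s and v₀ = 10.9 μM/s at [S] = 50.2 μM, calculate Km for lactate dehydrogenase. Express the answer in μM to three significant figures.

19.8 μM

v/Vmax = 10.9/15.2 = 0.7171 = [S]/(Km+[S]).
So Km + [S] = [S]/0.7171 = 70.00 μM, giving Km = 70.00 − 50.2 = 19.8 μM.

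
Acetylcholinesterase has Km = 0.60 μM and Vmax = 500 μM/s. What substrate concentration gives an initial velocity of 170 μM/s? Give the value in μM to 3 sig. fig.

The required fractional saturation is v/Vmax = 170/500 = 0.3400.
Then [S]/(Km+[S]) = 0.3400 ⇒ [S] = 0.60 × 0.3400/(1 − 0.3400) = 0.309 μM.

0.309 μM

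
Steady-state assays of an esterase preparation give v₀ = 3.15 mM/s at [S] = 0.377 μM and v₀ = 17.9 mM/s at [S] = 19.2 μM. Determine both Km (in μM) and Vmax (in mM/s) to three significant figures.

In reciprocal form, 1/v = (Km/Vmax)·(1/[S]) + 1/Vmax. The two points give (1/[S], 1/v) = (2.653, 0.3175) and (0.05208, 0.05587).
Slope = (0.3175 − 0.05587)/(2.653 − 0.05208) = 0.1006; intercept = 0.3175 − 0.1006×2.653 = 0.05063.
Vmax = 1/intercept = 19.8 mM/s; Km = slope × Vmax = 0.1006 × 19.8 = 1.99 μM.

Km = 1.99 μM; Vmax = 19.8 mM/s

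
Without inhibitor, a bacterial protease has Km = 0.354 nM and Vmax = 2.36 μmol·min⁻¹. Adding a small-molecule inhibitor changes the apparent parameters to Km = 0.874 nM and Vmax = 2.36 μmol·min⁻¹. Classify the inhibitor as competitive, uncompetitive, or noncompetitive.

competitive

Km increases (0.354 → 0.874 nM) while Vmax is unchanged — the hallmark of competitive inhibition.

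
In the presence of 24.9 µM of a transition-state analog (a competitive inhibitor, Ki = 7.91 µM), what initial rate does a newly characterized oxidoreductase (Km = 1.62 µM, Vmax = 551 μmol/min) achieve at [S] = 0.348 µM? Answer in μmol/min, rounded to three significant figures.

α = 1 + [I]/Ki = 1 + 24.9/7.91 = 4.148.
For a competitive inhibitor, Vmax is unchanged and the apparent Km becomes α·Km: Km,app = 6.72 µM, Vmax,app = 551 μmol/min.
v = Vmax,app·[S]/(Km,app + [S]) = 551 × 0.348/(6.72 + 0.348) = 27.1 μmol/min.

27.1 μmol/min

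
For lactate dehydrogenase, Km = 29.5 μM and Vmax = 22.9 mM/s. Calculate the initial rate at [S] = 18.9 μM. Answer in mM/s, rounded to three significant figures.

8.94 mM/s

v = Vmax·[S]/(Km + [S]) = 22.9 × 18.9 / (29.5 + 18.9)
  = 432.8 / 48.40 = 8.94 mM/s.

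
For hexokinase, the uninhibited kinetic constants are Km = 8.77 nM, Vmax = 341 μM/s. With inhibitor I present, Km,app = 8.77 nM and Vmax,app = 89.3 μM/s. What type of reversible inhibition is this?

noncompetitive

Vmax decreases (341 → 89.3 μM/s) while Km is unchanged — pure noncompetitive inhibition.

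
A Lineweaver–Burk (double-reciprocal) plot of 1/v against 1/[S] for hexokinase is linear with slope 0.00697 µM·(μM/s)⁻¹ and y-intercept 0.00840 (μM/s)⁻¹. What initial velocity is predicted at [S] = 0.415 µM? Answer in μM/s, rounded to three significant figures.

39.7 μM/s

The y-intercept is 1/Vmax, so Vmax = 1/0.00840 = 119 μM/s.
The slope is Km/Vmax, so Km = 0.00697 × 119 = 0.830 µM.
Then v = 119 × 0.415/(0.830 + 0.415) = 39.7 μM/s.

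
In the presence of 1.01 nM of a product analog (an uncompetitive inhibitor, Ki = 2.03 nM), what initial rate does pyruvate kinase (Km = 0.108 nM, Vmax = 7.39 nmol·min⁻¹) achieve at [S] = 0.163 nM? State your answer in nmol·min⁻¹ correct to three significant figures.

With α = 1 + [I]/Ki = 1 + 1.01/2.03 = 1.498, the uncompetitive rate law is v = (Vmax/α)·[S] / (Km/α + [S]).
v = (7.39/1.498)×0.163 / (0.108/1.498 + 0.163) = 0.8044/0.2351 = 3.42 nmol·min⁻¹.

3.42 nmol·min⁻¹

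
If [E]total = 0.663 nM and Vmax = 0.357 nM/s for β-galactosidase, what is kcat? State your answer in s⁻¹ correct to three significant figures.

0.538 s⁻¹

kcat = Vmax/[E]total = 0.357 nM/s / 0.663 nM = 0.538 s⁻¹.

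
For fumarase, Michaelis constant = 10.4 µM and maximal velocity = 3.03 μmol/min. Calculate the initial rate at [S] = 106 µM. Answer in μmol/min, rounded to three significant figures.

2.76 μmol/min

[S]/(Km+[S]) = 106/116.4 = 0.9107, the fractional saturation.
v = 0.9107 × Vmax = 0.9107 × 3.03 = 2.76 μmol/min.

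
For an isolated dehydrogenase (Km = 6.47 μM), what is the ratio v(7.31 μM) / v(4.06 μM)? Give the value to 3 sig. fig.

1.38

The fractional saturations are [S]/(Km+[S]) = 4.06/10.53 = 0.3856 and 7.31/13.78 = 0.5305.
v₂/v₁ is just their ratio: 0.5305/0.3856 = 1.38.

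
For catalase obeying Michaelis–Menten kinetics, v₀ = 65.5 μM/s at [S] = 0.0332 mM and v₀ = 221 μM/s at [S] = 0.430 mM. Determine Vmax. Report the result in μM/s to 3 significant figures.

From v = Vmax[S]/(Km+[S]), each point gives Vmax = v(Km+[S])/[S].
Equating: 65.5(Km+0.0332)/0.0332 = 221(Km+0.430)/0.430.
1973·Km + 65.5 = 514.0·Km + 221, so (1973 − 514.0)·Km = 221 − 65.5.
Km = 155.5/1459 = 0.107 mM; then Vmax = 65.5(0.107+0.0332)/0.0332 = 276 μM/s.

276 μM/s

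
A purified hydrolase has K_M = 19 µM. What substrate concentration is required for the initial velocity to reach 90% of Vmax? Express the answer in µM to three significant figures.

171 µM

v/Vmax = [S]/(Km+[S]) = 0.9, so [S] = Km·0.9/(1 − 0.9) = 19 × 9.000.
[S] = 171 µM.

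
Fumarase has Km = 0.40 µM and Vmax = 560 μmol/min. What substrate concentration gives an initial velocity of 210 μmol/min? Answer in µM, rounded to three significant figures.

Rearranging v = Vmax[S]/(Km+[S]) gives [S] = Km·v/(Vmax − v).
[S] = 0.40 × 210 / (560 − 210) = 84.00/350.0 = 0.240 µM.

0.240 µM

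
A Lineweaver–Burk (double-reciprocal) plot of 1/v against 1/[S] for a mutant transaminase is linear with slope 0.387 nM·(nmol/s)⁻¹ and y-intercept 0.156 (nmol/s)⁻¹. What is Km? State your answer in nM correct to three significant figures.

2.48 nM

y-intercept = 1/Vmax ⇒ Vmax = 6.41 nmol/s; slope = Km/Vmax ⇒ Km = slope × Vmax.
Km = 0.387 × 6.41 = 2.48 nM.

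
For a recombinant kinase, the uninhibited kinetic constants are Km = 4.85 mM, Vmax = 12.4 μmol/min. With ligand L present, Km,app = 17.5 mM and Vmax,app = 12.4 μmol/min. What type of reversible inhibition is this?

competitive

Km increases (4.85 → 17.5 mM) while Vmax is unchanged — the hallmark of competitive inhibition.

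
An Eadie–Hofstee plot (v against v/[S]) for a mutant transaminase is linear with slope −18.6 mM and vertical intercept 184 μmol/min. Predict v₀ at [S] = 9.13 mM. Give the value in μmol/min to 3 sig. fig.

In the Eadie–Hofstee form v = Vmax − Km·(v/[S]), the slope is −Km and the intercept is Vmax, so Km = 18.6 mM and Vmax = 184 μmol/min.
v = 184 × 9.13/(18.6 + 9.13) = 60.6 μmol/min.

60.6 μmol/min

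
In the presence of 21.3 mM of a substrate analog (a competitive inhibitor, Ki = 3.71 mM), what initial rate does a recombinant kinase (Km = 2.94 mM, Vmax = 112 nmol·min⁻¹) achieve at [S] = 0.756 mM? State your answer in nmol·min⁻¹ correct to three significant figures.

4.12 nmol·min⁻¹

With α = 1 + [I]/Ki = 1 + 21.3/3.71 = 6.741, the competitive rate law is v = Vmax[S] / (αKm + [S]).
v = 112×0.756 / (6.741×2.94 + 0.756) = 84.67/20.58 = 4.12 nmol·min⁻¹.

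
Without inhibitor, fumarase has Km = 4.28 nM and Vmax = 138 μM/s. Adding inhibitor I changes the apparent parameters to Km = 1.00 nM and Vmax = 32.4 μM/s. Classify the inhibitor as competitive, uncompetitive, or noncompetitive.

uncompetitive

Both Km and Vmax decrease by the same factor (~4.26-fold) — characteristic of uncompetitive inhibition.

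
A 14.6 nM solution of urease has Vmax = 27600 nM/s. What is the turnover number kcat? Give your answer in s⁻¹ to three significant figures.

1890 s⁻¹

kcat = Vmax/[E]total = 27600 nM/s / 14.6 nM = 1890 s⁻¹.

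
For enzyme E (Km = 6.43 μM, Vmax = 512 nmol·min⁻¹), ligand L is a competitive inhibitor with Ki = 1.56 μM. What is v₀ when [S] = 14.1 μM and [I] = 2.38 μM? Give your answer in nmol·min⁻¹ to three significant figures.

238 nmol·min⁻¹

With α = 1 + [I]/Ki = 1 + 2.38/1.56 = 2.526, the competitive rate law is v = Vmax[S] / (αKm + [S]).
v = 512×14.1 / (2.526×6.43 + 14.1) = 7219/30.34 = 238 nmol·min⁻¹.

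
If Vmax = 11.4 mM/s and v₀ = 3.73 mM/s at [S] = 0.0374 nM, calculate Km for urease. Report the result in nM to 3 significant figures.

From v = Vmax[S]/(Km+[S]), Km = [S](Vmax − v)/v.
Km = 0.0374 × (11.4 − 3.73) / 3.73 = 0.2869/3.73 = 0.0769 nM.

0.0769 nM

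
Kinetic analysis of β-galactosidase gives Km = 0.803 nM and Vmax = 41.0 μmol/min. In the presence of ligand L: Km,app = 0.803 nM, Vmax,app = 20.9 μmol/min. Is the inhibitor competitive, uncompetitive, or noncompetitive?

Vmax decreases (41.0 → 20.9 μmol/min) while Km is unchanged — pure noncompetitive inhibition.

noncompetitive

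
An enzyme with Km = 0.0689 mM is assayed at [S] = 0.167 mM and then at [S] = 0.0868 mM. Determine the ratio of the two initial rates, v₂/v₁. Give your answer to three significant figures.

0.787

The fractional saturations are [S]/(Km+[S]) = 0.167/0.2359 = 0.7079 and 0.0868/0.1557 = 0.5575.
v₂/v₁ is just their ratio: 0.5575/0.7079 = 0.787.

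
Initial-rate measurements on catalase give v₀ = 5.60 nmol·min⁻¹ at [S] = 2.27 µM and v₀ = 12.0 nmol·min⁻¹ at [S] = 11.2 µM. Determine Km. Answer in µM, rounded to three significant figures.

4.59 µM

In reciprocal form, 1/v = (Km/Vmax)·(1/[S]) + 1/Vmax. The two points give (1/[S], 1/v) = (0.4405, 0.1786) and (0.08929, 0.08333).
Slope = (0.1786 − 0.08333)/(0.4405 − 0.08929) = 0.2711; intercept = 0.1786 − 0.2711×0.4405 = 0.05912.
Vmax = 1/intercept = 16.9 nmol·min⁻¹; Km = slope × Vmax = 0.2711 × 16.9 = 4.59 µM.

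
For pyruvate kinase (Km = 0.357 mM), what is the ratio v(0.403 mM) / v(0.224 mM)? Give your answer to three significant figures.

The fractional saturations are [S]/(Km+[S]) = 0.224/0.5810 = 0.3855 and 0.403/0.7600 = 0.5303.
v₂/v₁ is just their ratio: 0.5303/0.3855 = 1.38.

1.38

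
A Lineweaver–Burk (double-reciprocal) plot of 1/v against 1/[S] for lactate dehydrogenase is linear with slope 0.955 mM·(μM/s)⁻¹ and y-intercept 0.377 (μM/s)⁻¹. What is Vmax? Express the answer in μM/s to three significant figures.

The y-intercept of a Lineweaver–Burk plot equals 1/Vmax, so Vmax = 1/0.377 = 2.65 μM/s.

2.65 μM/s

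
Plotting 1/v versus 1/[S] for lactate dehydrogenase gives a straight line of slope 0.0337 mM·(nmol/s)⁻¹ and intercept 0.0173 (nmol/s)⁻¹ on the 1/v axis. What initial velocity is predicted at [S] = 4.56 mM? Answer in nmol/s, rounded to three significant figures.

The y-intercept is 1/Vmax, so Vmax = 1/0.0173 = 57.8 nmol/s.
The slope is Km/Vmax, so Km = 0.0337 × 57.8 = 1.95 mM.
Then v = 57.8 × 4.56/(1.95 + 4.56) = 40.5 nmol/s.

40.5 nmol/s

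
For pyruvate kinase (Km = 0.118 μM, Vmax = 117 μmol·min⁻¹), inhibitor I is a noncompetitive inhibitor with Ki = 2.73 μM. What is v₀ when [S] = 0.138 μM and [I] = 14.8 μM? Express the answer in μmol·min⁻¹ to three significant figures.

α = 1 + [I]/Ki = 1 + 14.8/2.73 = 6.421.
For a noncompetitive inhibitor, Vmax is reduced to Vmax/α while Km is unchanged: Km,app = 0.118 μM, Vmax,app = 18.2 μmol·min⁻¹.
v = Vmax,app·[S]/(Km,app + [S]) = 18.2 × 0.138/(0.118 + 0.138) = 9.82 μmol·min⁻¹.

9.82 μmol·min⁻¹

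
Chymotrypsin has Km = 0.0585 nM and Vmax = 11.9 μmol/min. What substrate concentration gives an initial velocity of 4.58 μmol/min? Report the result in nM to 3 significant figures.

0.0366 nM

The required fractional saturation is v/Vmax = 4.58/11.9 = 0.3849.
Then [S]/(Km+[S]) = 0.3849 ⇒ [S] = 0.0585 × 0.3849/(1 − 0.3849) = 0.0366 nM.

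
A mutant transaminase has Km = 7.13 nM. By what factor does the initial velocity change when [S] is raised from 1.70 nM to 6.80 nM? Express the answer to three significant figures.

The fractional saturations are [S]/(Km+[S]) = 1.70/8.830 = 0.1925 and 6.80/13.93 = 0.4882.
v₂/v₁ is just their ratio: 0.4882/0.1925 = 2.54.

2.54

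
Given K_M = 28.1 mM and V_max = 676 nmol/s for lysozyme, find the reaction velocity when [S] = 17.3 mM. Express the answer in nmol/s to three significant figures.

[S]/(Km+[S]) = 17.3/45.40 = 0.3811, the fractional saturation.
v = 0.3811 × Vmax = 0.3811 × 676 = 258 nmol/s.

258 nmol/s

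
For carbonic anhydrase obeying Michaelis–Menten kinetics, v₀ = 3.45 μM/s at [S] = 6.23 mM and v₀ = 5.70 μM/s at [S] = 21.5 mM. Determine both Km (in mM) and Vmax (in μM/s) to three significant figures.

Km = 7.79 mM; Vmax = 7.77 μM/s

In reciprocal form, 1/v = (Km/Vmax)·(1/[S]) + 1/Vmax. The two points give (1/[S], 1/v) = (0.1605, 0.2899) and (0.04651, 0.1754).
Slope = (0.2899 − 0.1754)/(0.1605 − 0.04651) = 1.004; intercept = 0.2899 − 1.004×0.1605 = 0.1288.
Vmax = 1/intercept = 7.77 μM/s; Km = slope × Vmax = 1.004 × 7.77 = 7.79 mM.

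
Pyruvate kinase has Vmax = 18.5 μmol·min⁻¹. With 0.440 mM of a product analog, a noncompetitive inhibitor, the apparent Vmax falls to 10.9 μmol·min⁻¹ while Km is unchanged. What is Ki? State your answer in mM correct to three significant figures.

Noncompetitive: Vmax,app = Vmax/α with α = 1 + [I]/Ki.
α = Vmax/Vmax,app = 18.5/10.9 = 1.697.
Since α = 1 + [I]/Ki, [I]/Ki = 1.697 − 1 = 0.6972 and Ki = 0.440/0.6972 = 0.631 mM.

0.631 mM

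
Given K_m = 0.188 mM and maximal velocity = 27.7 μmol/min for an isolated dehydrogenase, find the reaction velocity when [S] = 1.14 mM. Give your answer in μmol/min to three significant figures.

23.8 μmol/min

[S]/(Km+[S]) = 1.14/1.328 = 0.8584, the fractional saturation.
v = 0.8584 × Vmax = 0.8584 × 27.7 = 23.8 μmol/min.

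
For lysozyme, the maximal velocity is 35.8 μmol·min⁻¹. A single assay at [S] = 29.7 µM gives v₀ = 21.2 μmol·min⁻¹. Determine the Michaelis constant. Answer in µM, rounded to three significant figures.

20.5 µM

v/Vmax = 21.2/35.8 = 0.5922 = [S]/(Km+[S]).
So Km + [S] = [S]/0.5922 = 50.15 µM, giving Km = 50.15 − 29.7 = 20.5 µM.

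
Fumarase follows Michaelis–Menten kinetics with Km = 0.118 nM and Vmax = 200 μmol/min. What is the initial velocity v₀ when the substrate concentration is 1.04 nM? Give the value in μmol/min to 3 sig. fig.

v = Vmax·[S]/(Km + [S]) = 200 × 1.04 / (0.118 + 1.04)
  = 208.0 / 1.158 = 180 μmol/min.

180 μmol/min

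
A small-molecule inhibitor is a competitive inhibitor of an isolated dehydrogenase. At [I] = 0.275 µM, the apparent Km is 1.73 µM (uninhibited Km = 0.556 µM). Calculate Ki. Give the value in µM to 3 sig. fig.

0.130 µM

Competitive: Km,app = α·Km with α = 1 + [I]/Ki.
α = Km,app/Km = 1.73/0.556 = 3.112.
Since α = 1 + [I]/Ki, [I]/Ki = 3.112 − 1 = 2.112 and Ki = 0.275/2.112 = 0.130 µM.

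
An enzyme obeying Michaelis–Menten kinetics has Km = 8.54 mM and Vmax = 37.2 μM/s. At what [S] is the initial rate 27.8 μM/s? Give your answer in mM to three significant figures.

25.3 mM

The required fractional saturation is v/Vmax = 27.8/37.2 = 0.7473.
Then [S]/(Km+[S]) = 0.7473 ⇒ [S] = 8.54 × 0.7473/(1 − 0.7473) = 25.3 mM.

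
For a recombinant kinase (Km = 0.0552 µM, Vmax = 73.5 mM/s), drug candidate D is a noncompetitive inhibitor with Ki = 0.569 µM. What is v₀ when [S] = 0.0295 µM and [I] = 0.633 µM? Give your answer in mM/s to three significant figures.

12.1 mM/s

With α = 1 + [I]/Ki = 1 + 0.633/0.569 = 2.112, the noncompetitive rate law is v = (Vmax/α)·[S] / (Km + [S]).
v = (73.5/2.112)×0.0295 / (0.0552 + 0.0295) = 1.026/0.08470 = 12.1 mM/s.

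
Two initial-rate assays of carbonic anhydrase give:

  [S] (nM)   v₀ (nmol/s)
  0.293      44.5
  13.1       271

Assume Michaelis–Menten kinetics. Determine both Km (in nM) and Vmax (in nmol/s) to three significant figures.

In reciprocal form, 1/v = (Km/Vmax)·(1/[S]) + 1/Vmax. The two points give (1/[S], 1/v) = (3.413, 0.02247) and (0.07634, 0.003690).
Slope = (0.02247 − 0.003690)/(3.413 − 0.07634) = 0.005629; intercept = 0.02247 − 0.005629×3.413 = 0.003260.
Vmax = 1/intercept = 307 nmol/s; Km = slope × Vmax = 0.005629 × 307 = 1.73 nM.

Km = 1.73 nM; Vmax = 307 nmol/s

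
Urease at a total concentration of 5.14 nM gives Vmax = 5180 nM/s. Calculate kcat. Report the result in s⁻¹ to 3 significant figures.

kcat = Vmax/[E]total = 5180 nM/s / 5.14 nM = 1010 s⁻¹.

1010 s⁻¹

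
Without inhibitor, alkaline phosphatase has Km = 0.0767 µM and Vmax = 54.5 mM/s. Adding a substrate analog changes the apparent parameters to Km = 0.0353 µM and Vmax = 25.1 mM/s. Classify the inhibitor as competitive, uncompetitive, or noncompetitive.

Both Km and Vmax decrease by the same factor (~2.17-fold) — characteristic of uncompetitive inhibition.

uncompetitive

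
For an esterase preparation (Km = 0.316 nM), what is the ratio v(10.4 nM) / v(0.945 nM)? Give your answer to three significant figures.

The fractional saturations are [S]/(Km+[S]) = 0.945/1.261 = 0.7494 and 10.4/10.72 = 0.9705.
v₂/v₁ is just their ratio: 0.9705/0.7494 = 1.30.

1.30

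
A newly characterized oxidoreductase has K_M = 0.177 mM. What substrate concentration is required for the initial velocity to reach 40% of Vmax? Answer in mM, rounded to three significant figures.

v/Vmax = [S]/(Km+[S]) = 0.4, so [S] = Km·0.4/(1 − 0.4) = 0.177 × 0.6667.
[S] = 0.118 mM.

0.118 mM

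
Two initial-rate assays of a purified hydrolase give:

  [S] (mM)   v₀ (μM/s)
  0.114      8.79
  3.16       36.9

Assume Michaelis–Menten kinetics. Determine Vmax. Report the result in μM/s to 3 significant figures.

41.9 μM/s

From v = Vmax[S]/(Km+[S]), each point gives Vmax = v(Km+[S])/[S].
Equating: 8.79(Km+0.114)/0.114 = 36.9(Km+3.16)/3.16.
77.11·Km + 8.79 = 11.68·Km + 36.9, so (77.11 − 11.68)·Km = 36.9 − 8.79.
Km = 28.11/65.43 = 0.430 mM; then Vmax = 8.79(0.430+0.114)/0.114 = 41.9 μM/s.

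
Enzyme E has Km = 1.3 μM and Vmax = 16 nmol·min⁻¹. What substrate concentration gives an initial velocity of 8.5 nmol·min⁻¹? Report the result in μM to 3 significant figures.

The required fractional saturation is v/Vmax = 8.5/16 = 0.5312.
Then [S]/(Km+[S]) = 0.5312 ⇒ [S] = 1.3 × 0.5312/(1 − 0.5312) = 1.47 μM.

1.47 μM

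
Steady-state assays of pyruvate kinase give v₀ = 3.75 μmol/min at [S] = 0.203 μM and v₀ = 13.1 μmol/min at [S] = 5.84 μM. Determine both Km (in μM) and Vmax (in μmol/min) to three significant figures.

In reciprocal form, 1/v = (Km/Vmax)·(1/[S]) + 1/Vmax. The two points give (1/[S], 1/v) = (4.926, 0.2667) and (0.1712, 0.07634).
Slope = (0.2667 − 0.07634)/(4.926 − 0.1712) = 0.04003; intercept = 0.2667 − 0.04003×4.926 = 0.06948.
Vmax = 1/intercept = 14.4 μmol/min; Km = slope × Vmax = 0.04003 × 14.4 = 0.576 μM.

Km = 0.576 μM; Vmax = 14.4 μmol/min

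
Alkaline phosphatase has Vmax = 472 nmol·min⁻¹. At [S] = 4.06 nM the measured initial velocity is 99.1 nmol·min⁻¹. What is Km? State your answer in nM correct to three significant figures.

15.3 nM

v/Vmax = 99.1/472 = 0.2100 = [S]/(Km+[S]).
So Km + [S] = [S]/0.2100 = 19.34 nM, giving Km = 19.34 − 4.06 = 15.3 nM.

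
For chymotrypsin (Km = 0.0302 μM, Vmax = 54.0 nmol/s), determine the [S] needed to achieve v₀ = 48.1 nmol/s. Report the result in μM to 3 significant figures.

Rearranging v = Vmax[S]/(Km+[S]) gives [S] = Km·v/(Vmax − v).
[S] = 0.0302 × 48.1 / (54.0 − 48.1) = 1.453/5.900 = 0.246 μM.

0.246 μM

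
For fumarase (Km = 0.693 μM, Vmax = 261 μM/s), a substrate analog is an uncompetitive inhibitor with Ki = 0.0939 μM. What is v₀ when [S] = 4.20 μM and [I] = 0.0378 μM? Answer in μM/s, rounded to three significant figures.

167 μM/s

α = 1 + [I]/Ki = 1 + 0.0378/0.0939 = 1.403.
For an uncompetitive inhibitor, both parameters are divided by α, giving Vmax/α and Km/α: Km,app = 0.494 μM, Vmax,app = 186 μM/s.
v = Vmax,app·[S]/(Km,app + [S]) = 186 × 4.20/(0.494 + 4.20) = 167 μM/s.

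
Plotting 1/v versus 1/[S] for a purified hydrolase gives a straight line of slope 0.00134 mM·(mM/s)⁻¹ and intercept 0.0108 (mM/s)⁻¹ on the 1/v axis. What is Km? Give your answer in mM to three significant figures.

y-intercept = 1/Vmax ⇒ Vmax = 92.6 mM/s; slope = Km/Vmax ⇒ Km = slope × Vmax.
Km = 0.00134 × 92.6 = 0.124 mM.

0.124 mM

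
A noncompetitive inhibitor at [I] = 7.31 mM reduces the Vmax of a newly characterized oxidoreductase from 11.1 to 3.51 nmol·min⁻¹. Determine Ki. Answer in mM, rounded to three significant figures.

3.38 mM

Noncompetitive: Vmax,app = Vmax/α with α = 1 + [I]/Ki.
α = Vmax/Vmax,app = 11.1/3.51 = 3.162.
Ki = [I]/(α − 1) = 7.31/2.162 = 3.38 mM.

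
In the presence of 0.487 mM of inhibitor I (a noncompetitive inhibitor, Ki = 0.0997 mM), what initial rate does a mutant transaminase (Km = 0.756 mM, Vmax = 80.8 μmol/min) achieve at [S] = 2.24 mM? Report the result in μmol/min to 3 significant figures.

α = 1 + [I]/Ki = 1 + 0.487/0.0997 = 5.885.
For a noncompetitive inhibitor, Vmax is reduced to Vmax/α while Km is unchanged: Km,app = 0.756 mM, Vmax,app = 13.7 μmol/min.
v = Vmax,app·[S]/(Km,app + [S]) = 13.7 × 2.24/(0.756 + 2.24) = 10.3 μmol/min.

10.3 μmol/min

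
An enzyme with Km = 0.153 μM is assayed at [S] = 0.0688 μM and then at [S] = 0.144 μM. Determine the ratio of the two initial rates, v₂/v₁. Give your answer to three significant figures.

Since Vmax cancels, v₂/v₁ = [S]₂(Km+[S]₁) / [S]₁(Km+[S]₂).
= 0.144×(0.153+0.0688) / (0.0688×(0.153+0.144)) = 0.03194/0.02043 = 1.56.

1.56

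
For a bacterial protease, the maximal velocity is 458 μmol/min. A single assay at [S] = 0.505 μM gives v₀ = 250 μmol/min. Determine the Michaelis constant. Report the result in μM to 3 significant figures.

0.420 μM

v/Vmax = 250/458 = 0.5459 = [S]/(Km+[S]).
So Km + [S] = [S]/0.5459 = 0.9252 μM, giving Km = 0.9252 − 0.505 = 0.420 μM.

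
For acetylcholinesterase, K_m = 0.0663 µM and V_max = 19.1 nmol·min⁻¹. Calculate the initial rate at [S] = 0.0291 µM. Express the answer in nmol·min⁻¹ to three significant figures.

5.83 nmol·min⁻¹

[S]/(Km+[S]) = 0.0291/0.09540 = 0.3050, the fractional saturation.
v = 0.3050 × Vmax = 0.3050 × 19.1 = 5.83 nmol·min⁻¹.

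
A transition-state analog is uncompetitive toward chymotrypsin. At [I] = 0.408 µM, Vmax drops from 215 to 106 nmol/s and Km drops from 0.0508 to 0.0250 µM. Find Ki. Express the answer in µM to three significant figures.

0.397 µM

Uncompetitive: Vmax,app = Vmax/α (and Km,app = Km/α) with α = 1 + [I]/Ki.
α = Vmax/Vmax,app = 215/106 = 2.028.
Since α = 1 + [I]/Ki, [I]/Ki = 2.028 − 1 = 1.028 and Ki = 0.408/1.028 = 0.397 µM.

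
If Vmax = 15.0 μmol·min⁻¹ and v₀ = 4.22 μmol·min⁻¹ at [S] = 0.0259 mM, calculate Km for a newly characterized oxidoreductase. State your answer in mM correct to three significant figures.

0.0662 mM

v/Vmax = 4.22/15.0 = 0.2813 = [S]/(Km+[S]).
So Km + [S] = [S]/0.2813 = 0.09206 mM, giving Km = 0.09206 − 0.0259 = 0.0662 mM.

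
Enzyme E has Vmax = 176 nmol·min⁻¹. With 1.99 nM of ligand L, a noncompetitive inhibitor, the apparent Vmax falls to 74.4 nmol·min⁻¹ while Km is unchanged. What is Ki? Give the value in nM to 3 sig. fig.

1.46 nM

Noncompetitive: Vmax,app = Vmax/α with α = 1 + [I]/Ki.
α = Vmax/Vmax,app = 176/74.4 = 2.366.
Since α = 1 + [I]/Ki, [I]/Ki = 2.366 − 1 = 1.366 and Ki = 1.99/1.366 = 1.46 nM.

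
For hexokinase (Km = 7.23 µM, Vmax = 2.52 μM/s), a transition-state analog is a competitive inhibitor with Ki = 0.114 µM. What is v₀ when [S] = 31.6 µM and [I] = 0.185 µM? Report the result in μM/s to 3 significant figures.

1.57 μM/s

α = 1 + [I]/Ki = 1 + 0.185/0.114 = 2.623.
For a competitive inhibitor, Vmax is unchanged and the apparent Km becomes α·Km: Km,app = 19.0 µM, Vmax,app = 2.52 μM/s.
v = Vmax,app·[S]/(Km,app + [S]) = 2.52 × 31.6/(19.0 + 31.6) = 1.57 μM/s.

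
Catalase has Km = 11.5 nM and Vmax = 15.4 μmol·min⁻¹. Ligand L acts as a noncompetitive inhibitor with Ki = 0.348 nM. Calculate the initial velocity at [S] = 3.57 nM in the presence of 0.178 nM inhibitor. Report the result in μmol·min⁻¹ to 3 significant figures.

With α = 1 + [I]/Ki = 1 + 0.178/0.348 = 1.511, the noncompetitive rate law is v = (Vmax/α)·[S] / (Km + [S]).
v = (15.4/1.511)×3.57 / (11.5 + 3.57) = 36.37/15.07 = 2.41 μmol·min⁻¹.

2.41 μmol·min⁻¹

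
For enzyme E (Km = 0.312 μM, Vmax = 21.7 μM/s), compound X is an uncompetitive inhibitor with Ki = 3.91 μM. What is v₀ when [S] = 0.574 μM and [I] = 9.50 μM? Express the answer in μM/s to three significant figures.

With α = 1 + [I]/Ki = 1 + 9.50/3.91 = 3.430, the uncompetitive rate law is v = (Vmax/α)·[S] / (Km/α + [S]).
v = (21.7/3.430)×0.574 / (0.312/3.430 + 0.574) = 3.632/0.6650 = 5.46 μM/s.

5.46 μM/s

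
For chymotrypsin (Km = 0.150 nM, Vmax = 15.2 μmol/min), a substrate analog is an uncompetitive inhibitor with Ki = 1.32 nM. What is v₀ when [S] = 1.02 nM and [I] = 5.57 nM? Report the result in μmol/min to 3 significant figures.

2.83 μmol/min

α = 1 + [I]/Ki = 1 + 5.57/1.32 = 5.220.
For an uncompetitive inhibitor, both parameters are divided by α, giving Vmax/α and Km/α: Km,app = 0.0287 nM, Vmax,app = 2.91 μmol/min.
v = Vmax,app·[S]/(Km,app + [S]) = 2.91 × 1.02/(0.0287 + 1.02) = 2.83 μmol/min.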